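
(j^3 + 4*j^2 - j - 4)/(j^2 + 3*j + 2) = (j^2 + 3*j - 4)/(j + 2)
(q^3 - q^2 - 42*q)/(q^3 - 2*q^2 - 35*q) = (q + 6)/(q + 5)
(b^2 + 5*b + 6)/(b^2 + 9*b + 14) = (b + 3)/(b + 7)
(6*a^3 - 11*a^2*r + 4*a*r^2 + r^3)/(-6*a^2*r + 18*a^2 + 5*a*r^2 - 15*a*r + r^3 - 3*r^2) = (-a + r)/(r - 3)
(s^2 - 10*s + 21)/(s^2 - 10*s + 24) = (s^2 - 10*s + 21)/(s^2 - 10*s + 24)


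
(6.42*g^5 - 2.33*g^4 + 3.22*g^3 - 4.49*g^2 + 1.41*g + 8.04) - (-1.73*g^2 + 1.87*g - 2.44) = 6.42*g^5 - 2.33*g^4 + 3.22*g^3 - 2.76*g^2 - 0.46*g + 10.48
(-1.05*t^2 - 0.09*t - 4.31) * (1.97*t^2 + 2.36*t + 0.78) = -2.0685*t^4 - 2.6553*t^3 - 9.5221*t^2 - 10.2418*t - 3.3618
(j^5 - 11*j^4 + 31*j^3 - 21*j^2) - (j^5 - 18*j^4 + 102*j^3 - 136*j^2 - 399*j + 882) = 7*j^4 - 71*j^3 + 115*j^2 + 399*j - 882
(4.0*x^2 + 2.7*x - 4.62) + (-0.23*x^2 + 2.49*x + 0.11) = 3.77*x^2 + 5.19*x - 4.51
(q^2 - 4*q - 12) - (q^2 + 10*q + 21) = -14*q - 33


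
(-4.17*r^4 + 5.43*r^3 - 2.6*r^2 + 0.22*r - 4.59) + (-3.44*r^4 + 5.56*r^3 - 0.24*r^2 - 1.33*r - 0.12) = -7.61*r^4 + 10.99*r^3 - 2.84*r^2 - 1.11*r - 4.71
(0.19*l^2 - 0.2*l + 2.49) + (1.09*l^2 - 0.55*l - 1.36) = 1.28*l^2 - 0.75*l + 1.13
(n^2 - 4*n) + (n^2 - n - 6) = 2*n^2 - 5*n - 6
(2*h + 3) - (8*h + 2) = 1 - 6*h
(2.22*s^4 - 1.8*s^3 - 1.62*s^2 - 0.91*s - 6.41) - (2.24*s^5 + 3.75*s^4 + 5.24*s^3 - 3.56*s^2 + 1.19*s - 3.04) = -2.24*s^5 - 1.53*s^4 - 7.04*s^3 + 1.94*s^2 - 2.1*s - 3.37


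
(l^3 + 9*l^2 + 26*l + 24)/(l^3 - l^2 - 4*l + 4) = (l^2 + 7*l + 12)/(l^2 - 3*l + 2)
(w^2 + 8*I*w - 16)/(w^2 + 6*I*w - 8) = (w + 4*I)/(w + 2*I)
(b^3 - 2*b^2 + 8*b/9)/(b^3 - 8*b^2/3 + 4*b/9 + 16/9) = b*(3*b - 2)/(3*b^2 - 4*b - 4)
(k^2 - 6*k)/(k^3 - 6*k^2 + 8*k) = (k - 6)/(k^2 - 6*k + 8)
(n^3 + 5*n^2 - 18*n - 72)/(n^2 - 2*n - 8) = (n^2 + 9*n + 18)/(n + 2)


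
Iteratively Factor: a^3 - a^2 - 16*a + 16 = (a - 4)*(a^2 + 3*a - 4) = (a - 4)*(a + 4)*(a - 1)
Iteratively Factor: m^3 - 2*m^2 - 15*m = (m - 5)*(m^2 + 3*m) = m*(m - 5)*(m + 3)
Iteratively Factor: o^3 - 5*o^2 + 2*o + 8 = (o + 1)*(o^2 - 6*o + 8) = (o - 4)*(o + 1)*(o - 2)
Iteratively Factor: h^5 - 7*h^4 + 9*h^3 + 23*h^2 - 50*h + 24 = (h - 1)*(h^4 - 6*h^3 + 3*h^2 + 26*h - 24) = (h - 1)^2*(h^3 - 5*h^2 - 2*h + 24) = (h - 4)*(h - 1)^2*(h^2 - h - 6) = (h - 4)*(h - 3)*(h - 1)^2*(h + 2)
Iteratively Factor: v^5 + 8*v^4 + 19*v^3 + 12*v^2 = (v + 4)*(v^4 + 4*v^3 + 3*v^2) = (v + 3)*(v + 4)*(v^3 + v^2) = v*(v + 3)*(v + 4)*(v^2 + v) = v*(v + 1)*(v + 3)*(v + 4)*(v)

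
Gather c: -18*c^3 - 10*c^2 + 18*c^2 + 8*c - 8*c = -18*c^3 + 8*c^2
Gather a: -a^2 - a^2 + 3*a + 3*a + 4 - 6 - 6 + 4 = -2*a^2 + 6*a - 4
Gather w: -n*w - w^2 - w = -w^2 + w*(-n - 1)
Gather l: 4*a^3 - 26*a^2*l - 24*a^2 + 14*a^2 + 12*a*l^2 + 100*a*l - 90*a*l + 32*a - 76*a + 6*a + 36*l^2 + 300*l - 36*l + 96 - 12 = 4*a^3 - 10*a^2 - 38*a + l^2*(12*a + 36) + l*(-26*a^2 + 10*a + 264) + 84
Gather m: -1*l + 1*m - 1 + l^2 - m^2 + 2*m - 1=l^2 - l - m^2 + 3*m - 2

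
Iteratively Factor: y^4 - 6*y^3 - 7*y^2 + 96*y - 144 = (y + 4)*(y^3 - 10*y^2 + 33*y - 36) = (y - 3)*(y + 4)*(y^2 - 7*y + 12) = (y - 3)^2*(y + 4)*(y - 4)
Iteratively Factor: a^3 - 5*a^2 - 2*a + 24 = (a - 4)*(a^2 - a - 6) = (a - 4)*(a + 2)*(a - 3)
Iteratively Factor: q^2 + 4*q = (q + 4)*(q)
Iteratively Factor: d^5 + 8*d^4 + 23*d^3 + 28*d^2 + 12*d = (d + 2)*(d^4 + 6*d^3 + 11*d^2 + 6*d) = (d + 1)*(d + 2)*(d^3 + 5*d^2 + 6*d) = (d + 1)*(d + 2)*(d + 3)*(d^2 + 2*d) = d*(d + 1)*(d + 2)*(d + 3)*(d + 2)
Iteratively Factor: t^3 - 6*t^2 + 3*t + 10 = (t + 1)*(t^2 - 7*t + 10) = (t - 2)*(t + 1)*(t - 5)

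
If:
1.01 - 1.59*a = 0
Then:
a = 0.64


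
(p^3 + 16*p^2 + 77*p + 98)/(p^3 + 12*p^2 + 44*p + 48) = (p^2 + 14*p + 49)/(p^2 + 10*p + 24)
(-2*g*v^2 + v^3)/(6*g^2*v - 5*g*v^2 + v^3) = v/(-3*g + v)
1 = 1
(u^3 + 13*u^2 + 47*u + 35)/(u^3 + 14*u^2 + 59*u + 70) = (u + 1)/(u + 2)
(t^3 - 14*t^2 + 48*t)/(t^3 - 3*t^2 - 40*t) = (t - 6)/(t + 5)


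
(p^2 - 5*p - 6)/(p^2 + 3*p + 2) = (p - 6)/(p + 2)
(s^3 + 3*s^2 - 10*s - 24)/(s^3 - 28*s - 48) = (s - 3)/(s - 6)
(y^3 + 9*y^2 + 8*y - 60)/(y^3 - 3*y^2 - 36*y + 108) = (y^2 + 3*y - 10)/(y^2 - 9*y + 18)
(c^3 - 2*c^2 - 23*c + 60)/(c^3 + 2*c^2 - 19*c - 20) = (c - 3)/(c + 1)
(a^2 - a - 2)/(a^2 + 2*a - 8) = (a + 1)/(a + 4)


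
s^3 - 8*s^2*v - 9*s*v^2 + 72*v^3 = (s - 8*v)*(s - 3*v)*(s + 3*v)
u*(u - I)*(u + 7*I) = u^3 + 6*I*u^2 + 7*u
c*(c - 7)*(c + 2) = c^3 - 5*c^2 - 14*c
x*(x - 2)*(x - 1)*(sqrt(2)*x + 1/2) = sqrt(2)*x^4 - 3*sqrt(2)*x^3 + x^3/2 - 3*x^2/2 + 2*sqrt(2)*x^2 + x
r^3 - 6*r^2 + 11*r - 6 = (r - 3)*(r - 2)*(r - 1)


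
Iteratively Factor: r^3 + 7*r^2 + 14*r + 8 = (r + 2)*(r^2 + 5*r + 4) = (r + 1)*(r + 2)*(r + 4)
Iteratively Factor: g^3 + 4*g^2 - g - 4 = (g + 1)*(g^2 + 3*g - 4) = (g + 1)*(g + 4)*(g - 1)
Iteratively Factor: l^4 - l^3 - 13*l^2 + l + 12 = (l - 4)*(l^3 + 3*l^2 - l - 3) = (l - 4)*(l - 1)*(l^2 + 4*l + 3) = (l - 4)*(l - 1)*(l + 3)*(l + 1)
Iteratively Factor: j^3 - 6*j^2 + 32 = (j - 4)*(j^2 - 2*j - 8) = (j - 4)*(j + 2)*(j - 4)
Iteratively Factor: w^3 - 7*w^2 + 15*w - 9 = (w - 3)*(w^2 - 4*w + 3) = (w - 3)^2*(w - 1)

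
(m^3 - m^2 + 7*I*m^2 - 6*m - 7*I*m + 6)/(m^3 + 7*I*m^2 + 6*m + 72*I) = (m^2 + m*(-1 + I) - I)/(m^2 + I*m + 12)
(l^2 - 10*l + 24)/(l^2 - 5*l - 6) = (l - 4)/(l + 1)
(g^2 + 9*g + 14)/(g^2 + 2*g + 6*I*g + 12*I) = (g + 7)/(g + 6*I)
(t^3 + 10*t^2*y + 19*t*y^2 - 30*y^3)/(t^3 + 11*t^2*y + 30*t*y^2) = (t - y)/t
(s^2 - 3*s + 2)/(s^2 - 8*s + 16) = (s^2 - 3*s + 2)/(s^2 - 8*s + 16)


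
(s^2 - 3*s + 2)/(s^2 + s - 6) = (s - 1)/(s + 3)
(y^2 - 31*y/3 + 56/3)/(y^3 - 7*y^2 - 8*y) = (y - 7/3)/(y*(y + 1))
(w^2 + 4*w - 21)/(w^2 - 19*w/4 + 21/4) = 4*(w + 7)/(4*w - 7)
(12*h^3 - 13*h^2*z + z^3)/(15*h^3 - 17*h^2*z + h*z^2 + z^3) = (4*h + z)/(5*h + z)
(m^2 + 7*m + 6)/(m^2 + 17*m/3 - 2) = 3*(m + 1)/(3*m - 1)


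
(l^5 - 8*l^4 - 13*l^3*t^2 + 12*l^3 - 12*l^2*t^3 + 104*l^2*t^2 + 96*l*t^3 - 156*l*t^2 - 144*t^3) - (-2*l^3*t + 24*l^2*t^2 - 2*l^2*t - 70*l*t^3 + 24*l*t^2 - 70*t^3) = l^5 - 8*l^4 - 13*l^3*t^2 + 2*l^3*t + 12*l^3 - 12*l^2*t^3 + 80*l^2*t^2 + 2*l^2*t + 166*l*t^3 - 180*l*t^2 - 74*t^3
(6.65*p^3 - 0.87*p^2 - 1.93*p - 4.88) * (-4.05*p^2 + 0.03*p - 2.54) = -26.9325*p^5 + 3.723*p^4 - 9.1006*p^3 + 21.9159*p^2 + 4.7558*p + 12.3952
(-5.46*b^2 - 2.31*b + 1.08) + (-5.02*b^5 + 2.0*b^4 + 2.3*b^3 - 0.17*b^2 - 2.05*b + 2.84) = -5.02*b^5 + 2.0*b^4 + 2.3*b^3 - 5.63*b^2 - 4.36*b + 3.92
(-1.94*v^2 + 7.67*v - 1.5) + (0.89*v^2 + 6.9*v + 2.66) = -1.05*v^2 + 14.57*v + 1.16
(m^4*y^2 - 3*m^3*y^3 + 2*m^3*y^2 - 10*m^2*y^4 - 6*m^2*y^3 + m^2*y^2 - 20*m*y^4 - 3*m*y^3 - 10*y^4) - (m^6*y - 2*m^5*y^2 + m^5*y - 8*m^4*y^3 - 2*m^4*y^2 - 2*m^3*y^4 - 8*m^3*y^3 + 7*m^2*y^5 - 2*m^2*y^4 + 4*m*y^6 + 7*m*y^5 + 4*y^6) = -m^6*y + 2*m^5*y^2 - m^5*y + 8*m^4*y^3 + 3*m^4*y^2 + 2*m^3*y^4 + 5*m^3*y^3 + 2*m^3*y^2 - 7*m^2*y^5 - 8*m^2*y^4 - 6*m^2*y^3 + m^2*y^2 - 4*m*y^6 - 7*m*y^5 - 20*m*y^4 - 3*m*y^3 - 4*y^6 - 10*y^4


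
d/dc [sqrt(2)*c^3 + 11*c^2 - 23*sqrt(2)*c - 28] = 3*sqrt(2)*c^2 + 22*c - 23*sqrt(2)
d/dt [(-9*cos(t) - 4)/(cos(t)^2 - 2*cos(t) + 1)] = -(9*cos(t) + 17)*sin(t)/(cos(t) - 1)^3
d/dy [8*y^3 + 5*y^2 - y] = 24*y^2 + 10*y - 1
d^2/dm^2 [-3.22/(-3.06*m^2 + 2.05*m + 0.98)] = (60.301584*m^2 - 40.39812*m - 3.22*(6.12*m - 2.05)*(12.24*m - 4.1) - 19.312272)/(-3.06*m^2 + 2.05*m + 0.98)^3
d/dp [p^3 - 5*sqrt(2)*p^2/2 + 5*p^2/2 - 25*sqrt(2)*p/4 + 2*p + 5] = 3*p^2 - 5*sqrt(2)*p + 5*p - 25*sqrt(2)/4 + 2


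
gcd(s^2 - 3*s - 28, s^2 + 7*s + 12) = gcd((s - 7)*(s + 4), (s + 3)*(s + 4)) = s + 4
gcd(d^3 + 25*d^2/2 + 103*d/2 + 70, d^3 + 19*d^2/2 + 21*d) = d + 7/2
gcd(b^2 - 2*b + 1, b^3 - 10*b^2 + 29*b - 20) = b - 1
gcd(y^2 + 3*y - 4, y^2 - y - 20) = y + 4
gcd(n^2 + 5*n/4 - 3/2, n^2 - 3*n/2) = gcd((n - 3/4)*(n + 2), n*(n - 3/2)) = 1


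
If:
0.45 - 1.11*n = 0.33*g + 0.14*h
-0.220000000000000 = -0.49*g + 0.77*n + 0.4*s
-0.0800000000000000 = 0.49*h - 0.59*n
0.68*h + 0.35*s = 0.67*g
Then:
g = -0.90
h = 0.56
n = 0.60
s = -2.81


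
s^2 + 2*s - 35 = (s - 5)*(s + 7)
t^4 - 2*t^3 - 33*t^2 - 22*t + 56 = (t - 7)*(t - 1)*(t + 2)*(t + 4)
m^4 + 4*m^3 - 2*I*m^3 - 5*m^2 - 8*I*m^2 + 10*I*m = m*(m - 1)*(m + 5)*(m - 2*I)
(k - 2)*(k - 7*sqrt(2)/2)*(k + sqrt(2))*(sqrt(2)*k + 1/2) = sqrt(2)*k^4 - 9*k^3/2 - 2*sqrt(2)*k^3 - 33*sqrt(2)*k^2/4 + 9*k^2 - 7*k/2 + 33*sqrt(2)*k/2 + 7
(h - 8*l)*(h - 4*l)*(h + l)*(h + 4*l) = h^4 - 7*h^3*l - 24*h^2*l^2 + 112*h*l^3 + 128*l^4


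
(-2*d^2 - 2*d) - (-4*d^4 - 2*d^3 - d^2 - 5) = 4*d^4 + 2*d^3 - d^2 - 2*d + 5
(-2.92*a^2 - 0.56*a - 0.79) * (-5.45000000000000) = 15.914*a^2 + 3.052*a + 4.3055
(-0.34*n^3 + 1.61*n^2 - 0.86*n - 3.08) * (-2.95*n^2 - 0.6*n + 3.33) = 1.003*n^5 - 4.5455*n^4 + 0.4388*n^3 + 14.9633*n^2 - 1.0158*n - 10.2564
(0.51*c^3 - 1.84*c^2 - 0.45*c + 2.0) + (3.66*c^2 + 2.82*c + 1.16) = 0.51*c^3 + 1.82*c^2 + 2.37*c + 3.16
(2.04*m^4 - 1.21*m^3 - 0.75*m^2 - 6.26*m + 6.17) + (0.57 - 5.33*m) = 2.04*m^4 - 1.21*m^3 - 0.75*m^2 - 11.59*m + 6.74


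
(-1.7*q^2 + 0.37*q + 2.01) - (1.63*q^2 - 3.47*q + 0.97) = -3.33*q^2 + 3.84*q + 1.04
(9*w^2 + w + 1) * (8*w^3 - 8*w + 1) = 72*w^5 + 8*w^4 - 64*w^3 + w^2 - 7*w + 1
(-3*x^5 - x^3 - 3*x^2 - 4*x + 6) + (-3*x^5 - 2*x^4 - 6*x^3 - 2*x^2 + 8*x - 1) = -6*x^5 - 2*x^4 - 7*x^3 - 5*x^2 + 4*x + 5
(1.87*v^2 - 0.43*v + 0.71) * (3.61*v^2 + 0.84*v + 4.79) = 6.7507*v^4 + 0.0185*v^3 + 11.1592*v^2 - 1.4633*v + 3.4009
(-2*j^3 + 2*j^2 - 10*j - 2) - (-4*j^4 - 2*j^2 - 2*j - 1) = 4*j^4 - 2*j^3 + 4*j^2 - 8*j - 1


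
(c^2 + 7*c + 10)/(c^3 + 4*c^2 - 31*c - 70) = (c + 5)/(c^2 + 2*c - 35)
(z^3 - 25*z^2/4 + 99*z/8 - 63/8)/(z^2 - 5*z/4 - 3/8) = (4*z^2 - 19*z + 21)/(4*z + 1)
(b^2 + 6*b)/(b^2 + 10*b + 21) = b*(b + 6)/(b^2 + 10*b + 21)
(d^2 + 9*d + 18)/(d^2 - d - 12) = (d + 6)/(d - 4)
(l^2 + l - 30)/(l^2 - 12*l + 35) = (l + 6)/(l - 7)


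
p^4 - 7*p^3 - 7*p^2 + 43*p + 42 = (p - 7)*(p - 3)*(p + 1)*(p + 2)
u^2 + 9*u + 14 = (u + 2)*(u + 7)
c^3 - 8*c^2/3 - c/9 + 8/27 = (c - 8/3)*(c - 1/3)*(c + 1/3)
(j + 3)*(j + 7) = j^2 + 10*j + 21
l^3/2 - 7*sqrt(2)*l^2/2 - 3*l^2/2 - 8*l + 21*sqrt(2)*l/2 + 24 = (l/2 + sqrt(2)/2)*(l - 3)*(l - 8*sqrt(2))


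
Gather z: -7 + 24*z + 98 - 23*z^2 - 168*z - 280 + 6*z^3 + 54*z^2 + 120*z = 6*z^3 + 31*z^2 - 24*z - 189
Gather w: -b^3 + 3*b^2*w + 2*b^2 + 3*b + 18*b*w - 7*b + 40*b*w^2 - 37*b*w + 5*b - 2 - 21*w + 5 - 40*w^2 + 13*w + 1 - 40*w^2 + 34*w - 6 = -b^3 + 2*b^2 + b + w^2*(40*b - 80) + w*(3*b^2 - 19*b + 26) - 2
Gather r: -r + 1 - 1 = -r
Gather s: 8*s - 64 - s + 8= 7*s - 56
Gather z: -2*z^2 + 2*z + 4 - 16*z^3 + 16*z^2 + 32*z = -16*z^3 + 14*z^2 + 34*z + 4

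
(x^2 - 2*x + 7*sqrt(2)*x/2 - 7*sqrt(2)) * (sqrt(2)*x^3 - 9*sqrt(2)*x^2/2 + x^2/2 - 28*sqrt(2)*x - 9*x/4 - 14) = sqrt(2)*x^5 - 13*sqrt(2)*x^4/2 + 15*x^4/2 - 195*x^3/4 - 69*sqrt(2)*x^3/4 - 285*x^2/2 + 357*sqrt(2)*x^2/8 - 133*sqrt(2)*x/4 + 420*x + 98*sqrt(2)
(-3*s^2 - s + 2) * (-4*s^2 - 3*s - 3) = 12*s^4 + 13*s^3 + 4*s^2 - 3*s - 6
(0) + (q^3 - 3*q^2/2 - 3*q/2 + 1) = q^3 - 3*q^2/2 - 3*q/2 + 1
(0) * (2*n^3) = 0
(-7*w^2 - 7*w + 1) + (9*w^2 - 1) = 2*w^2 - 7*w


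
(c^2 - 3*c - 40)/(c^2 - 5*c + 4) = (c^2 - 3*c - 40)/(c^2 - 5*c + 4)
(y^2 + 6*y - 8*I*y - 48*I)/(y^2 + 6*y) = (y - 8*I)/y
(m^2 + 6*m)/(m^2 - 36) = m/(m - 6)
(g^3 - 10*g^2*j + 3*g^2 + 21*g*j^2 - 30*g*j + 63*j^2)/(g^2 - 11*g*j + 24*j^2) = (g^2 - 7*g*j + 3*g - 21*j)/(g - 8*j)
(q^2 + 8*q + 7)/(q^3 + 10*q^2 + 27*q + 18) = (q + 7)/(q^2 + 9*q + 18)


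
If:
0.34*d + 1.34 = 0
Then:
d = -3.94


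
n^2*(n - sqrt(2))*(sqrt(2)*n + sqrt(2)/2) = sqrt(2)*n^4 - 2*n^3 + sqrt(2)*n^3/2 - n^2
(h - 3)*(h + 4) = h^2 + h - 12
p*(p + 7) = p^2 + 7*p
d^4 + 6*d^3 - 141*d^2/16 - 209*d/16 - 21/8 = (d - 2)*(d + 1/4)*(d + 3/4)*(d + 7)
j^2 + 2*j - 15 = (j - 3)*(j + 5)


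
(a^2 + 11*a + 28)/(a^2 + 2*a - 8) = (a + 7)/(a - 2)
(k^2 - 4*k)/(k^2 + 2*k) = (k - 4)/(k + 2)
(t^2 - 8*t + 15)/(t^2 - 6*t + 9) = (t - 5)/(t - 3)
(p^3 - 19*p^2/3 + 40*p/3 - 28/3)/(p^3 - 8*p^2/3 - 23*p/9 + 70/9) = 3*(p - 2)/(3*p + 5)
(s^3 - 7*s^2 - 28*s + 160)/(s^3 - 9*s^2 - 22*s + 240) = (s - 4)/(s - 6)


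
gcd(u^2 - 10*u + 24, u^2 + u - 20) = u - 4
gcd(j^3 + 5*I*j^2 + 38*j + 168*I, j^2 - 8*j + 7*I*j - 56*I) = j + 7*I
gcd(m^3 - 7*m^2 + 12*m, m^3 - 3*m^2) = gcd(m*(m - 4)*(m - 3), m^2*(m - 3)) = m^2 - 3*m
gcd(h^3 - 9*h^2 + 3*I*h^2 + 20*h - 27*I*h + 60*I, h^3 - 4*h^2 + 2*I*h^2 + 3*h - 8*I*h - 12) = h^2 + h*(-4 + 3*I) - 12*I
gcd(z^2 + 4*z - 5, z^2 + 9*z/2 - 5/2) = z + 5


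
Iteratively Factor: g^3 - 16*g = (g + 4)*(g^2 - 4*g) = (g - 4)*(g + 4)*(g)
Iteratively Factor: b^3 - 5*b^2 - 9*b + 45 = (b + 3)*(b^2 - 8*b + 15) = (b - 3)*(b + 3)*(b - 5)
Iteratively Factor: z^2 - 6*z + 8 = (z - 2)*(z - 4)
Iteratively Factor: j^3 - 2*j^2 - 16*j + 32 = (j - 4)*(j^2 + 2*j - 8) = (j - 4)*(j + 4)*(j - 2)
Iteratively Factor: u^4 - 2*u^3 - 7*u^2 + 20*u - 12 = (u + 3)*(u^3 - 5*u^2 + 8*u - 4) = (u - 1)*(u + 3)*(u^2 - 4*u + 4) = (u - 2)*(u - 1)*(u + 3)*(u - 2)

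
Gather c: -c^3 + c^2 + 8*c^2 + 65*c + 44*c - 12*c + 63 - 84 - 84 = -c^3 + 9*c^2 + 97*c - 105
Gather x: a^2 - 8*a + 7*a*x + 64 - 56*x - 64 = a^2 - 8*a + x*(7*a - 56)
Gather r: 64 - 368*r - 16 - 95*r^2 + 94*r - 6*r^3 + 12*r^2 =-6*r^3 - 83*r^2 - 274*r + 48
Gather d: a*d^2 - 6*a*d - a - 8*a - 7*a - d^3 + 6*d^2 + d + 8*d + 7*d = -16*a - d^3 + d^2*(a + 6) + d*(16 - 6*a)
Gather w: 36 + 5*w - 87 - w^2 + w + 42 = -w^2 + 6*w - 9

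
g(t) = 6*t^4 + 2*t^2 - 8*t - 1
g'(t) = 24*t^3 + 4*t - 8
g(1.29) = 8.62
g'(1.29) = 48.68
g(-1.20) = 23.92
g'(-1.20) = -54.27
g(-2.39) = 225.31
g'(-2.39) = -345.21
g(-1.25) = 26.77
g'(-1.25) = -59.88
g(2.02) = 90.90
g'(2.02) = 197.90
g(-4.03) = 1646.32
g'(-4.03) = -1594.94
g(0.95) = -1.91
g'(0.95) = 16.38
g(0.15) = -2.15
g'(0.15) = -7.32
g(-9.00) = 39599.00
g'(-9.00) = -17540.00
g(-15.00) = 304319.00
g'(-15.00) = -81068.00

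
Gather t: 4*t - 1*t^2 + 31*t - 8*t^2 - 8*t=-9*t^2 + 27*t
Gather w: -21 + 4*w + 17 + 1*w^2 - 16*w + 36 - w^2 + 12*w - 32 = 0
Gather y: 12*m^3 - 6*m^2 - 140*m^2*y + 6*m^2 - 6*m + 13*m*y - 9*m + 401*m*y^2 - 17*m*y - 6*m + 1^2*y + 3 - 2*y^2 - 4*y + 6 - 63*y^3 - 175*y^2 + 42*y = 12*m^3 - 21*m - 63*y^3 + y^2*(401*m - 177) + y*(-140*m^2 - 4*m + 39) + 9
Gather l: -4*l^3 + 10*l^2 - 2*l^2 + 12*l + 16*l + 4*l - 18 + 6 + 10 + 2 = -4*l^3 + 8*l^2 + 32*l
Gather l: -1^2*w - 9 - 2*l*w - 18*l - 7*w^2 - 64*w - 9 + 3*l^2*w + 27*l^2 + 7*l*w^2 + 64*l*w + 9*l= l^2*(3*w + 27) + l*(7*w^2 + 62*w - 9) - 7*w^2 - 65*w - 18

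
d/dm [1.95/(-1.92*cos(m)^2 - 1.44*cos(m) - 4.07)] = -(7.488*cos(m) + 2.808)*sin(m)/(1.92*cos(m)^2 + 1.44*cos(m) + 4.07)^2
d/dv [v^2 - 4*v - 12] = 2*v - 4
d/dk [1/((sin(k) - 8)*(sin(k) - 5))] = (13 - 2*sin(k))*cos(k)/((sin(k) - 8)^2*(sin(k) - 5)^2)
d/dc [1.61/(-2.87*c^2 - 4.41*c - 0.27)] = (9.2414*c + 7.1001)/(2.87*c^2 + 4.41*c + 0.27)^2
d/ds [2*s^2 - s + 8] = 4*s - 1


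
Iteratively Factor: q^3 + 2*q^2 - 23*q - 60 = (q + 3)*(q^2 - q - 20) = (q - 5)*(q + 3)*(q + 4)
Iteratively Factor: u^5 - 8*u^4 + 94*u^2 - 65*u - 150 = (u + 3)*(u^4 - 11*u^3 + 33*u^2 - 5*u - 50) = (u - 5)*(u + 3)*(u^3 - 6*u^2 + 3*u + 10) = (u - 5)*(u - 2)*(u + 3)*(u^2 - 4*u - 5) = (u - 5)*(u - 2)*(u + 1)*(u + 3)*(u - 5)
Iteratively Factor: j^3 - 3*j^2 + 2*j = (j)*(j^2 - 3*j + 2) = j*(j - 1)*(j - 2)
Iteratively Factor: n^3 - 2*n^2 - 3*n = (n)*(n^2 - 2*n - 3) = n*(n + 1)*(n - 3)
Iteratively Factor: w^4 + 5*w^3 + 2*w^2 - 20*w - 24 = (w - 2)*(w^3 + 7*w^2 + 16*w + 12) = (w - 2)*(w + 3)*(w^2 + 4*w + 4) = (w - 2)*(w + 2)*(w + 3)*(w + 2)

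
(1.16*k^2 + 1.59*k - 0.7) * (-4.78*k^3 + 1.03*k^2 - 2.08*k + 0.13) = -5.5448*k^5 - 6.4054*k^4 + 2.5709*k^3 - 3.8774*k^2 + 1.6627*k - 0.091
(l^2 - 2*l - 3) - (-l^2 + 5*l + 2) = 2*l^2 - 7*l - 5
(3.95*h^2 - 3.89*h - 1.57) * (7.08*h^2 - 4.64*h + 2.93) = 27.966*h^4 - 45.8692*h^3 + 18.5075*h^2 - 4.1129*h - 4.6001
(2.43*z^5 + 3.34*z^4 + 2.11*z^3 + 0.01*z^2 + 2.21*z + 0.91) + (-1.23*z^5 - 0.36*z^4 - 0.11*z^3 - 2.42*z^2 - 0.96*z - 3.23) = 1.2*z^5 + 2.98*z^4 + 2.0*z^3 - 2.41*z^2 + 1.25*z - 2.32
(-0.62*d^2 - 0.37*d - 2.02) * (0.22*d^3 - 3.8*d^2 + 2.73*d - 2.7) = -0.1364*d^5 + 2.2746*d^4 - 0.731*d^3 + 8.3399*d^2 - 4.5156*d + 5.454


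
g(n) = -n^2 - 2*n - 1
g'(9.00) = -20.00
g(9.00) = -100.00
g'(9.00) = -20.00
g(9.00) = -100.00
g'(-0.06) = -1.88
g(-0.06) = -0.88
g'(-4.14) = 6.28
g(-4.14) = -9.86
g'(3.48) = -8.96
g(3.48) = -20.07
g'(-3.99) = 5.98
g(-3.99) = -8.94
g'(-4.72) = 7.44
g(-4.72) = -13.84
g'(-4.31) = 6.62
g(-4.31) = -10.96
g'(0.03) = -2.06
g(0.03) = -1.06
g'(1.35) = -4.70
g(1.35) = -5.52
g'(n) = -2*n - 2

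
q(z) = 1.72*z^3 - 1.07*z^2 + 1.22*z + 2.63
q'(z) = 5.16*z^2 - 2.14*z + 1.22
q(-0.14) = 2.43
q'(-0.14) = 1.62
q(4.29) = 123.97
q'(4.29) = 87.00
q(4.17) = 113.83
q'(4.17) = 82.02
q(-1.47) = -6.94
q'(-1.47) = 15.52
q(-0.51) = 1.50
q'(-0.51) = 3.65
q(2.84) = 36.86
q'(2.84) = 36.76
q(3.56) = 71.02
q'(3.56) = 59.00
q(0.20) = 2.84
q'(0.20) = 1.00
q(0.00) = 2.63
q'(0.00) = 1.22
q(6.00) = 342.95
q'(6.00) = 174.14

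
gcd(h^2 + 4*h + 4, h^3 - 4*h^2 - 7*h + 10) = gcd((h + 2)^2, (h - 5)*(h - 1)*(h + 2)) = h + 2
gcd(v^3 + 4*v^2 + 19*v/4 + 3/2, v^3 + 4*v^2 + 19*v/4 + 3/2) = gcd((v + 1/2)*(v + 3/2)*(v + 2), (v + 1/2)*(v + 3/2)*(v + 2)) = v^3 + 4*v^2 + 19*v/4 + 3/2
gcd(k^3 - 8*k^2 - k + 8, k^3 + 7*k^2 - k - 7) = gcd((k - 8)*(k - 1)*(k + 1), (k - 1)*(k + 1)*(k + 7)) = k^2 - 1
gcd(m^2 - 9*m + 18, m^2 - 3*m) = m - 3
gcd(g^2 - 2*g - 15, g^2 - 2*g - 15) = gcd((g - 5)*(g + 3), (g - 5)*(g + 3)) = g^2 - 2*g - 15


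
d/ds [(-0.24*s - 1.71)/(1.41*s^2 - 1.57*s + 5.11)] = (0.3384*s^2 + 4.8222*s - 3.9111)/(1.9881*s^4 - 4.4274*s^3 + 16.8751*s^2 - 16.0454*s + 26.1121)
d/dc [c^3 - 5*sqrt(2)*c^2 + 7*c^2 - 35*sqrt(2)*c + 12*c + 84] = 3*c^2 - 10*sqrt(2)*c + 14*c - 35*sqrt(2) + 12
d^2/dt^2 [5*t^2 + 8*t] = 10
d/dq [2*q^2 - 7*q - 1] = 4*q - 7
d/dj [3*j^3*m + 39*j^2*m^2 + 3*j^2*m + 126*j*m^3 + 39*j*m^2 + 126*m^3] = 3*m*(3*j^2 + 26*j*m + 2*j + 42*m^2 + 13*m)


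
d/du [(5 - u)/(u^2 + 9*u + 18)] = (-u^2 - 9*u + (u - 5)*(2*u + 9) - 18)/(u^2 + 9*u + 18)^2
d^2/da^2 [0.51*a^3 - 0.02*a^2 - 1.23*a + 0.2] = 3.06*a - 0.04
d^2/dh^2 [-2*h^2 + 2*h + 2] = -4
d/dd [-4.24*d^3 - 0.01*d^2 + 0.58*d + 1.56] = -12.72*d^2 - 0.02*d + 0.58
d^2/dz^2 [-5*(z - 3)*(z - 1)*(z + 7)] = -30*z - 30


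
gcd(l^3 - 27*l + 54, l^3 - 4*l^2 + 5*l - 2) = 1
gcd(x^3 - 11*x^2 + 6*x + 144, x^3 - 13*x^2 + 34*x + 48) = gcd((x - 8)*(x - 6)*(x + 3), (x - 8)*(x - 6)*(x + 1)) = x^2 - 14*x + 48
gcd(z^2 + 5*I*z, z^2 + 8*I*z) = z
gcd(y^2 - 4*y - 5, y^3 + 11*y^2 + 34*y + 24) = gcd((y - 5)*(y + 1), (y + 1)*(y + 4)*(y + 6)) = y + 1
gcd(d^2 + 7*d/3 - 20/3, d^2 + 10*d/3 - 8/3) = d + 4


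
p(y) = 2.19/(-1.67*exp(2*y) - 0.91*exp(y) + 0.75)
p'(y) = 2.19*(3.34*exp(2*y) + 0.91*exp(y))/(-1.67*exp(2*y) - 0.91*exp(y) + 0.75)^2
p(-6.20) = 2.93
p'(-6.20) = 0.01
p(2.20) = -0.02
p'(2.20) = 0.03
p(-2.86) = 3.16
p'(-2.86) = 0.29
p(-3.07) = 3.11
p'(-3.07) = 0.22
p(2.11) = -0.02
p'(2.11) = 0.04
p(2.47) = -0.01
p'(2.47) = 0.02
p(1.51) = -0.06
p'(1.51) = 0.11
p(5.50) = -0.00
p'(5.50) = 0.00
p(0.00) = -1.20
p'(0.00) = 2.78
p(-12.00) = 2.92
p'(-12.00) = 0.00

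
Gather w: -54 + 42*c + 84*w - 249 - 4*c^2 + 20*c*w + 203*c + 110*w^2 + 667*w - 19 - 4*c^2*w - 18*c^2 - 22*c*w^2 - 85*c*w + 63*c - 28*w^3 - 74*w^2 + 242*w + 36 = -22*c^2 + 308*c - 28*w^3 + w^2*(36 - 22*c) + w*(-4*c^2 - 65*c + 993) - 286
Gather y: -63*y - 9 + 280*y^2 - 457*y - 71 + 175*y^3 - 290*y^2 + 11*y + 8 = 175*y^3 - 10*y^2 - 509*y - 72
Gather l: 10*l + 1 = 10*l + 1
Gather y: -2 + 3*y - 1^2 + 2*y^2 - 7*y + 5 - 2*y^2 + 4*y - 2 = 0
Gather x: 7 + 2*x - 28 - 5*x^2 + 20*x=-5*x^2 + 22*x - 21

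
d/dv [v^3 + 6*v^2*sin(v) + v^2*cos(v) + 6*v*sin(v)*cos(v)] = -v^2*sin(v) + 6*v^2*cos(v) + 3*v^2 + 12*v*sin(v) + 2*v*cos(v) + 6*v*cos(2*v) + 3*sin(2*v)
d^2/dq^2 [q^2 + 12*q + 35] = 2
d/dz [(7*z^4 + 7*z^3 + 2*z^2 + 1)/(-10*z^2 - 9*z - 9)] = (-140*z^5 - 259*z^4 - 378*z^3 - 207*z^2 - 16*z + 9)/(100*z^4 + 180*z^3 + 261*z^2 + 162*z + 81)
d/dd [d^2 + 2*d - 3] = 2*d + 2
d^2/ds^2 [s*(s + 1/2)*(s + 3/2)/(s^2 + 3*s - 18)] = 3*(29*s^3 - 72*s^2 + 1350*s + 918)/(2*(s^6 + 9*s^5 - 27*s^4 - 297*s^3 + 486*s^2 + 2916*s - 5832))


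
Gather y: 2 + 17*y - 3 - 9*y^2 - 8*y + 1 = -9*y^2 + 9*y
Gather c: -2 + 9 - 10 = -3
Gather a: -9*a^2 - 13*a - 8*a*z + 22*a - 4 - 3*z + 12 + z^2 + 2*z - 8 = -9*a^2 + a*(9 - 8*z) + z^2 - z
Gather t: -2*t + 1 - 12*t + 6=7 - 14*t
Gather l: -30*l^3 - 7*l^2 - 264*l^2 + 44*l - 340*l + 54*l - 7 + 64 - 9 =-30*l^3 - 271*l^2 - 242*l + 48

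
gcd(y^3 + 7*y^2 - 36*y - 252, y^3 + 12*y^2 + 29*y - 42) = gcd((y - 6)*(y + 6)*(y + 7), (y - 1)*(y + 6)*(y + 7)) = y^2 + 13*y + 42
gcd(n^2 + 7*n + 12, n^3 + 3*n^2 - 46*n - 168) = n + 4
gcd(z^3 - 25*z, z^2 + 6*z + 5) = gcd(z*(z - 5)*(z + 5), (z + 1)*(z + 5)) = z + 5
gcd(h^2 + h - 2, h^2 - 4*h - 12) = h + 2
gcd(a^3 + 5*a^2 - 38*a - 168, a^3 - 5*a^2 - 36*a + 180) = a - 6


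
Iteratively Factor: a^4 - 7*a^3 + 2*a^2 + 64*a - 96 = (a - 4)*(a^3 - 3*a^2 - 10*a + 24) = (a - 4)^2*(a^2 + a - 6) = (a - 4)^2*(a - 2)*(a + 3)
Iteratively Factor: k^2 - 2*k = (k - 2)*(k)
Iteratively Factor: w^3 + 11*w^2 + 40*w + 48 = (w + 4)*(w^2 + 7*w + 12) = (w + 3)*(w + 4)*(w + 4)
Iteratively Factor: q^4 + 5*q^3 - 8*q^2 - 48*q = (q + 4)*(q^3 + q^2 - 12*q) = (q - 3)*(q + 4)*(q^2 + 4*q) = (q - 3)*(q + 4)^2*(q)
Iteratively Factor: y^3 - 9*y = (y + 3)*(y^2 - 3*y) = y*(y + 3)*(y - 3)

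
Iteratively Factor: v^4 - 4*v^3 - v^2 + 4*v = (v + 1)*(v^3 - 5*v^2 + 4*v) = v*(v + 1)*(v^2 - 5*v + 4) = v*(v - 1)*(v + 1)*(v - 4)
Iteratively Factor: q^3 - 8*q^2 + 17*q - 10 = (q - 1)*(q^2 - 7*q + 10) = (q - 2)*(q - 1)*(q - 5)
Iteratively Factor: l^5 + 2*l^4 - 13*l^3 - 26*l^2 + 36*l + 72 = (l + 2)*(l^4 - 13*l^2 + 36) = (l + 2)^2*(l^3 - 2*l^2 - 9*l + 18) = (l + 2)^2*(l + 3)*(l^2 - 5*l + 6) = (l - 3)*(l + 2)^2*(l + 3)*(l - 2)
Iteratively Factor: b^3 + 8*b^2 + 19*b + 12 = (b + 4)*(b^2 + 4*b + 3) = (b + 1)*(b + 4)*(b + 3)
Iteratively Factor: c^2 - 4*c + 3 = (c - 1)*(c - 3)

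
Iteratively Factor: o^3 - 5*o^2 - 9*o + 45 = (o - 5)*(o^2 - 9) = (o - 5)*(o - 3)*(o + 3)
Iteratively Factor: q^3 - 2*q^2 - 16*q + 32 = (q - 4)*(q^2 + 2*q - 8) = (q - 4)*(q + 4)*(q - 2)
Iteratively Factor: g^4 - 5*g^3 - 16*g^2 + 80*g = (g + 4)*(g^3 - 9*g^2 + 20*g) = g*(g + 4)*(g^2 - 9*g + 20) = g*(g - 4)*(g + 4)*(g - 5)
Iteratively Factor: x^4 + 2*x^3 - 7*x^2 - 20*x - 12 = (x + 1)*(x^3 + x^2 - 8*x - 12) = (x + 1)*(x + 2)*(x^2 - x - 6) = (x + 1)*(x + 2)^2*(x - 3)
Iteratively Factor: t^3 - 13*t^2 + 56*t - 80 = (t - 4)*(t^2 - 9*t + 20) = (t - 5)*(t - 4)*(t - 4)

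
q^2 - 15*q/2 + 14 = (q - 4)*(q - 7/2)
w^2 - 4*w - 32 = (w - 8)*(w + 4)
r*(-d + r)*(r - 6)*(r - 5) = -d*r^3 + 11*d*r^2 - 30*d*r + r^4 - 11*r^3 + 30*r^2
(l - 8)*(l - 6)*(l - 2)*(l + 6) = l^4 - 10*l^3 - 20*l^2 + 360*l - 576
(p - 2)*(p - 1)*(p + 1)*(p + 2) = p^4 - 5*p^2 + 4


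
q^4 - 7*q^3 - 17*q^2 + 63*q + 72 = (q - 8)*(q - 3)*(q + 1)*(q + 3)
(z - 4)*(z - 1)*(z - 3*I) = z^3 - 5*z^2 - 3*I*z^2 + 4*z + 15*I*z - 12*I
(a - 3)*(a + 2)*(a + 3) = a^3 + 2*a^2 - 9*a - 18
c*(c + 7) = c^2 + 7*c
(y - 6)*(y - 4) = y^2 - 10*y + 24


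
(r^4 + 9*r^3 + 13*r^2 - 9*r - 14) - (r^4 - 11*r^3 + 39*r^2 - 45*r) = 20*r^3 - 26*r^2 + 36*r - 14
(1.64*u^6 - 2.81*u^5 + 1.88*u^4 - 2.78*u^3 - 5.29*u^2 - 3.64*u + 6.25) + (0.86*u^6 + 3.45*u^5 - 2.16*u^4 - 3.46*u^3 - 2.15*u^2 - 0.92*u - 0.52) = 2.5*u^6 + 0.64*u^5 - 0.28*u^4 - 6.24*u^3 - 7.44*u^2 - 4.56*u + 5.73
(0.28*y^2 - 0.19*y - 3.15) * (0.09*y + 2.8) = 0.0252*y^3 + 0.7669*y^2 - 0.8155*y - 8.82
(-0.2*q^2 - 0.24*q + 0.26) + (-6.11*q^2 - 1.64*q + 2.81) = -6.31*q^2 - 1.88*q + 3.07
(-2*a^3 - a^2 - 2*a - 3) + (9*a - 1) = -2*a^3 - a^2 + 7*a - 4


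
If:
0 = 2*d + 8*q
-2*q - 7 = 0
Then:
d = 14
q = -7/2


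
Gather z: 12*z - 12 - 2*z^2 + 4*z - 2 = -2*z^2 + 16*z - 14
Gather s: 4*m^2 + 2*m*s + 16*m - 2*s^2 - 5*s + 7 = 4*m^2 + 16*m - 2*s^2 + s*(2*m - 5) + 7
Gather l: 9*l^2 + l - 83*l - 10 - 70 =9*l^2 - 82*l - 80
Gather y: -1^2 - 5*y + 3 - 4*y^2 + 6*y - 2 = -4*y^2 + y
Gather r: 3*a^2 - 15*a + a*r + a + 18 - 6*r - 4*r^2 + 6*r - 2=3*a^2 + a*r - 14*a - 4*r^2 + 16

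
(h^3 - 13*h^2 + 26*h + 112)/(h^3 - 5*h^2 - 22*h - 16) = (h - 7)/(h + 1)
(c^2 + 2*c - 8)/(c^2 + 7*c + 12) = (c - 2)/(c + 3)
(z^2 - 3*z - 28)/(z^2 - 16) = (z - 7)/(z - 4)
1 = 1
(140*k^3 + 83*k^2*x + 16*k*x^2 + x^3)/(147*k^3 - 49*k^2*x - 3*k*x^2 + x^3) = (20*k^2 + 9*k*x + x^2)/(21*k^2 - 10*k*x + x^2)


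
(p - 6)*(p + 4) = p^2 - 2*p - 24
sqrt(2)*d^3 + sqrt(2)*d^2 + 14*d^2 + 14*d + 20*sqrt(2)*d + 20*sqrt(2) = (d + 2*sqrt(2))*(d + 5*sqrt(2))*(sqrt(2)*d + sqrt(2))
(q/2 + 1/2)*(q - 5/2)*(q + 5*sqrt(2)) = q^3/2 - 3*q^2/4 + 5*sqrt(2)*q^2/2 - 15*sqrt(2)*q/4 - 5*q/4 - 25*sqrt(2)/4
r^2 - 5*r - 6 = (r - 6)*(r + 1)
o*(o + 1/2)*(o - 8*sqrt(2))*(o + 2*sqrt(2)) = o^4 - 6*sqrt(2)*o^3 + o^3/2 - 32*o^2 - 3*sqrt(2)*o^2 - 16*o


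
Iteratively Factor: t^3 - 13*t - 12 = (t - 4)*(t^2 + 4*t + 3) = (t - 4)*(t + 3)*(t + 1)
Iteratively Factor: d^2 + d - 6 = (d + 3)*(d - 2)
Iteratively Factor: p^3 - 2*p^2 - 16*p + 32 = (p - 4)*(p^2 + 2*p - 8) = (p - 4)*(p + 4)*(p - 2)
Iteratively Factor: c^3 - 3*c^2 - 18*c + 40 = (c + 4)*(c^2 - 7*c + 10) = (c - 5)*(c + 4)*(c - 2)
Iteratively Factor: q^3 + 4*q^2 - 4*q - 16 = (q + 4)*(q^2 - 4) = (q - 2)*(q + 4)*(q + 2)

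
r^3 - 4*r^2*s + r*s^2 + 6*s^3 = (r - 3*s)*(r - 2*s)*(r + s)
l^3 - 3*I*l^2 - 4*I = (l - 2*I)^2*(l + I)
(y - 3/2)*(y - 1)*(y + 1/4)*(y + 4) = y^4 + 7*y^3/4 - 65*y^2/8 + 31*y/8 + 3/2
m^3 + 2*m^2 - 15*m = m*(m - 3)*(m + 5)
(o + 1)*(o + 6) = o^2 + 7*o + 6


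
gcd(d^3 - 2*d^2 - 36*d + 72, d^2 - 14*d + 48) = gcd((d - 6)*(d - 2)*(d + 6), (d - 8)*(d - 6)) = d - 6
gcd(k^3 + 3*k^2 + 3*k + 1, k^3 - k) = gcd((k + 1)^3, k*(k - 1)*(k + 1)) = k + 1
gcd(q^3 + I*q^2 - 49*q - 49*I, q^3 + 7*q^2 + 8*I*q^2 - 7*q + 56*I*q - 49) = q^2 + q*(7 + I) + 7*I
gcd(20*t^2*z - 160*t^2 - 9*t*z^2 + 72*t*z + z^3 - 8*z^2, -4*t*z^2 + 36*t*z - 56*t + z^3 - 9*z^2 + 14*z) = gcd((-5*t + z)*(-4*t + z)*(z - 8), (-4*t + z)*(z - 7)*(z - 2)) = -4*t + z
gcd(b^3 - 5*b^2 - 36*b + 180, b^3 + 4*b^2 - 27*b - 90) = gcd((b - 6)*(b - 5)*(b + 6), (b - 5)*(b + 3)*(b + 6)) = b^2 + b - 30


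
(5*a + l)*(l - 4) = 5*a*l - 20*a + l^2 - 4*l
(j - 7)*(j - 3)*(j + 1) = j^3 - 9*j^2 + 11*j + 21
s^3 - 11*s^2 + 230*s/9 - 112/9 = (s - 8)*(s - 7/3)*(s - 2/3)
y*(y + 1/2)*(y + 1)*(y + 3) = y^4 + 9*y^3/2 + 5*y^2 + 3*y/2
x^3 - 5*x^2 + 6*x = x*(x - 3)*(x - 2)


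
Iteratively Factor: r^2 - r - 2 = (r - 2)*(r + 1)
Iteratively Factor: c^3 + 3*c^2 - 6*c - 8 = (c - 2)*(c^2 + 5*c + 4) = (c - 2)*(c + 4)*(c + 1)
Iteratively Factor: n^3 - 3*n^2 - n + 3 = (n + 1)*(n^2 - 4*n + 3) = (n - 1)*(n + 1)*(n - 3)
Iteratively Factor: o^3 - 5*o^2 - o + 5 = (o - 1)*(o^2 - 4*o - 5) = (o - 5)*(o - 1)*(o + 1)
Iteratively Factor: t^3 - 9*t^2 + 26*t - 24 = (t - 2)*(t^2 - 7*t + 12) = (t - 4)*(t - 2)*(t - 3)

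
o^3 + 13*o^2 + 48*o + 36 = (o + 1)*(o + 6)^2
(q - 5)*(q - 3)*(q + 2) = q^3 - 6*q^2 - q + 30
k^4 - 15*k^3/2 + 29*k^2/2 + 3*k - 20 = (k - 4)*(k - 5/2)*(k - 2)*(k + 1)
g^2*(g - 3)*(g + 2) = g^4 - g^3 - 6*g^2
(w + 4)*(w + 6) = w^2 + 10*w + 24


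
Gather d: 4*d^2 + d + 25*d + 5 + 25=4*d^2 + 26*d + 30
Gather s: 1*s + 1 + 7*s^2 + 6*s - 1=7*s^2 + 7*s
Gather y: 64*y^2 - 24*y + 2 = 64*y^2 - 24*y + 2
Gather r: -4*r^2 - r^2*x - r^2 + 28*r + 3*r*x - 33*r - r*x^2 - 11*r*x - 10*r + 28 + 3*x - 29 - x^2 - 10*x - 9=r^2*(-x - 5) + r*(-x^2 - 8*x - 15) - x^2 - 7*x - 10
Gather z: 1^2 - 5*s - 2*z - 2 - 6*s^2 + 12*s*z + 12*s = -6*s^2 + 7*s + z*(12*s - 2) - 1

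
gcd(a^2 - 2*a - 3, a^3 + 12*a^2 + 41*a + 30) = a + 1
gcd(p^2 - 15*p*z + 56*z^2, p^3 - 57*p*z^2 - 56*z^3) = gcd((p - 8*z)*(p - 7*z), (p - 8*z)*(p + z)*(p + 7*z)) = -p + 8*z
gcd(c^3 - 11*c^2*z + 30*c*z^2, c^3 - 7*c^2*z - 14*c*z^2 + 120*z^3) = c^2 - 11*c*z + 30*z^2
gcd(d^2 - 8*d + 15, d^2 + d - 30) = d - 5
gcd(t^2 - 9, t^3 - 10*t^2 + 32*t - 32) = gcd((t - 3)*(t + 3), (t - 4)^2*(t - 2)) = 1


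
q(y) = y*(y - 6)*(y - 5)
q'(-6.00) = 270.00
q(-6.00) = -792.00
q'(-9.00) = 471.00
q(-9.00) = -1890.00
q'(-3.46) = 142.03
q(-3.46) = -276.91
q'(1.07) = 9.89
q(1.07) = 20.73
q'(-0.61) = 44.54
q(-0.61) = -22.62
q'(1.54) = 3.23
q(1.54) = 23.76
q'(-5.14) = 222.34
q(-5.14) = -580.61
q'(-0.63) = 45.05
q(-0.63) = -23.52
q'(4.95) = -5.39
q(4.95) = 0.26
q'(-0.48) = 41.25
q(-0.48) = -17.04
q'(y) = y*(y - 6) + y*(y - 5) + (y - 6)*(y - 5) = 3*y^2 - 22*y + 30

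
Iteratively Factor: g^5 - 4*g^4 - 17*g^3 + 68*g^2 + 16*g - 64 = (g - 4)*(g^4 - 17*g^2 + 16) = (g - 4)*(g - 1)*(g^3 + g^2 - 16*g - 16) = (g - 4)*(g - 1)*(g + 1)*(g^2 - 16) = (g - 4)^2*(g - 1)*(g + 1)*(g + 4)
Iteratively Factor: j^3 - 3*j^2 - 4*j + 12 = (j + 2)*(j^2 - 5*j + 6) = (j - 3)*(j + 2)*(j - 2)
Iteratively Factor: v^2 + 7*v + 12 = (v + 3)*(v + 4)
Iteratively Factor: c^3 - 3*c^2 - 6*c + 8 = (c - 4)*(c^2 + c - 2) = (c - 4)*(c - 1)*(c + 2)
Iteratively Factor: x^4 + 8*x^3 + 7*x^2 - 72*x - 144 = (x + 3)*(x^3 + 5*x^2 - 8*x - 48) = (x - 3)*(x + 3)*(x^2 + 8*x + 16) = (x - 3)*(x + 3)*(x + 4)*(x + 4)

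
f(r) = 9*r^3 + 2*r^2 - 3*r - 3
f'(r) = 27*r^2 + 4*r - 3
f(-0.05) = -2.85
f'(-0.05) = -3.13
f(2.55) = 151.59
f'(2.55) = 182.77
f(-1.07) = -8.53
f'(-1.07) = 23.63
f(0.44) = -3.17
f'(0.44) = 3.99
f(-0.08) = -2.75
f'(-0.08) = -3.15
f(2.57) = 155.27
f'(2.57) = 185.61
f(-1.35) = -17.45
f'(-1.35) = 40.81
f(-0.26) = -2.24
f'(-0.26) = -2.21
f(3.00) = 249.00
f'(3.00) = 252.00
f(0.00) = -3.00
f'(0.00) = -3.00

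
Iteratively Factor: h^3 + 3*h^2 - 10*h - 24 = (h + 4)*(h^2 - h - 6) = (h + 2)*(h + 4)*(h - 3)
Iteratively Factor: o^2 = (o)*(o)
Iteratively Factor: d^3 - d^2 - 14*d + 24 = (d + 4)*(d^2 - 5*d + 6) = (d - 3)*(d + 4)*(d - 2)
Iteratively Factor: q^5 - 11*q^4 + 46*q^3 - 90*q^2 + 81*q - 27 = (q - 1)*(q^4 - 10*q^3 + 36*q^2 - 54*q + 27) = (q - 3)*(q - 1)*(q^3 - 7*q^2 + 15*q - 9) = (q - 3)^2*(q - 1)*(q^2 - 4*q + 3) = (q - 3)^3*(q - 1)*(q - 1)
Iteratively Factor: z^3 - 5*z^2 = (z)*(z^2 - 5*z) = z^2*(z - 5)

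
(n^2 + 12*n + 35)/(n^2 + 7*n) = (n + 5)/n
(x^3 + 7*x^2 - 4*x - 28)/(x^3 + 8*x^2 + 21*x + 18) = (x^2 + 5*x - 14)/(x^2 + 6*x + 9)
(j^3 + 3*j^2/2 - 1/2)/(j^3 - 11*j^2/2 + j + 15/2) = (2*j^2 + j - 1)/(2*j^2 - 13*j + 15)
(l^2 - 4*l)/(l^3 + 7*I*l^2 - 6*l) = (l - 4)/(l^2 + 7*I*l - 6)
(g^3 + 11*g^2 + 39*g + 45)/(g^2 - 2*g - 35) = (g^2 + 6*g + 9)/(g - 7)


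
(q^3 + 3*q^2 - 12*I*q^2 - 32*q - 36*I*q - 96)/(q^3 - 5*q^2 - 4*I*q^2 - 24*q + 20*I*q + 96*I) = (q - 8*I)/(q - 8)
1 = 1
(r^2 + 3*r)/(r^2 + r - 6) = r/(r - 2)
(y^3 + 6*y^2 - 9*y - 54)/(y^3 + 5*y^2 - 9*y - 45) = (y + 6)/(y + 5)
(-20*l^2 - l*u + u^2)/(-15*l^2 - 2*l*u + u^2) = (4*l + u)/(3*l + u)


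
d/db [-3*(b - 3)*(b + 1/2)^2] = -9*b^2 + 12*b + 33/4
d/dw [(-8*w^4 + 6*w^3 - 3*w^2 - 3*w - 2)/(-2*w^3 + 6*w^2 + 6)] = (8*w^6 - 48*w^5 + 15*w^4 - 102*w^3 + 57*w^2 - 6*w - 9)/(2*(w^6 - 6*w^5 + 9*w^4 - 6*w^3 + 18*w^2 + 9))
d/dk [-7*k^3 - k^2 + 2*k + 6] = -21*k^2 - 2*k + 2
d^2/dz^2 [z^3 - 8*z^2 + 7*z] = 6*z - 16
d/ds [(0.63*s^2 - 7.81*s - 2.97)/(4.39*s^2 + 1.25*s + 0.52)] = (35.0734*s^2 + 26.7318*s - 0.3487)/(19.2721*s^4 + 10.975*s^3 + 6.1281*s^2 + 1.3*s + 0.2704)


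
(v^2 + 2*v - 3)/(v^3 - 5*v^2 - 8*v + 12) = (v + 3)/(v^2 - 4*v - 12)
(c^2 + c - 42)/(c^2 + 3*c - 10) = (c^2 + c - 42)/(c^2 + 3*c - 10)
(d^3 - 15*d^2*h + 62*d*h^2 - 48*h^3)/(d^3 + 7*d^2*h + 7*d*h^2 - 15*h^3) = (d^2 - 14*d*h + 48*h^2)/(d^2 + 8*d*h + 15*h^2)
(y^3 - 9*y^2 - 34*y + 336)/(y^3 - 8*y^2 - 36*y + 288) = (y - 7)/(y - 6)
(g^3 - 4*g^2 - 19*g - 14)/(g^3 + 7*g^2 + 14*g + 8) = (g - 7)/(g + 4)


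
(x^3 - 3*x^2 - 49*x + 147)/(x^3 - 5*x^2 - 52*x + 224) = (x^2 - 10*x + 21)/(x^2 - 12*x + 32)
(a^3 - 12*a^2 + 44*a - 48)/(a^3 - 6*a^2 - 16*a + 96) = (a - 2)/(a + 4)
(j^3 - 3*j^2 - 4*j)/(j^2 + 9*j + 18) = j*(j^2 - 3*j - 4)/(j^2 + 9*j + 18)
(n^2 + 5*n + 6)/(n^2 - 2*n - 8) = (n + 3)/(n - 4)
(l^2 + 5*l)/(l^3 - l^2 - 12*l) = (l + 5)/(l^2 - l - 12)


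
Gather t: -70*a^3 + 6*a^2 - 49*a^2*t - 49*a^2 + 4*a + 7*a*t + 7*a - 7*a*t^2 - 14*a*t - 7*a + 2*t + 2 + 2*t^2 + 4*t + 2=-70*a^3 - 43*a^2 + 4*a + t^2*(2 - 7*a) + t*(-49*a^2 - 7*a + 6) + 4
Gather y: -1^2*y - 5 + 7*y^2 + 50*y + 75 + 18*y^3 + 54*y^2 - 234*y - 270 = 18*y^3 + 61*y^2 - 185*y - 200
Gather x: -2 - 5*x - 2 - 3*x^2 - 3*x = -3*x^2 - 8*x - 4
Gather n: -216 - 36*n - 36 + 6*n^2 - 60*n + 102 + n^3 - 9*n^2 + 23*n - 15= n^3 - 3*n^2 - 73*n - 165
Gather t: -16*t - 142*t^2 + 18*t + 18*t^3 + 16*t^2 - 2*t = 18*t^3 - 126*t^2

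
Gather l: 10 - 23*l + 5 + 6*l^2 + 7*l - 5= 6*l^2 - 16*l + 10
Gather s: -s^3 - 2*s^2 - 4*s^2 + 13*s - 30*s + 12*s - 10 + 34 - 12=-s^3 - 6*s^2 - 5*s + 12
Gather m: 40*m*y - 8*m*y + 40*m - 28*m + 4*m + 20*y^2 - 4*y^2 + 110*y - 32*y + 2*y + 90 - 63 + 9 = m*(32*y + 16) + 16*y^2 + 80*y + 36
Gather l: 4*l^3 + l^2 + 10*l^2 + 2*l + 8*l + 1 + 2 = 4*l^3 + 11*l^2 + 10*l + 3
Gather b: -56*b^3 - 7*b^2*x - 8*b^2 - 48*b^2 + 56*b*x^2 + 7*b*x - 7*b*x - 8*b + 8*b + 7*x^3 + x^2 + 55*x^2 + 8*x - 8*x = -56*b^3 + b^2*(-7*x - 56) + 56*b*x^2 + 7*x^3 + 56*x^2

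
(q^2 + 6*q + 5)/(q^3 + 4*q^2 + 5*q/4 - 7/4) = 4*(q + 5)/(4*q^2 + 12*q - 7)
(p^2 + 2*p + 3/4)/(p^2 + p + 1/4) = (2*p + 3)/(2*p + 1)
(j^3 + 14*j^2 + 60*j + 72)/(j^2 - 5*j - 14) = (j^2 + 12*j + 36)/(j - 7)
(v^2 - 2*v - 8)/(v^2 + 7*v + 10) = (v - 4)/(v + 5)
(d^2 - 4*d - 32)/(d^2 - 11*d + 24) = (d + 4)/(d - 3)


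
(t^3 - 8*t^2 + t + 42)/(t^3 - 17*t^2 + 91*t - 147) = (t + 2)/(t - 7)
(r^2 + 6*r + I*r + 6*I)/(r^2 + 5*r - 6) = (r + I)/(r - 1)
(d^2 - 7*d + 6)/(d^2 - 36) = (d - 1)/(d + 6)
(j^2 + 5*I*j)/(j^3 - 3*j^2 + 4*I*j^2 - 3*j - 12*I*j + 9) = j*(j + 5*I)/(j^3 + j^2*(-3 + 4*I) - 3*j*(1 + 4*I) + 9)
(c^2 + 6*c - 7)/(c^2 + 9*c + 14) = (c - 1)/(c + 2)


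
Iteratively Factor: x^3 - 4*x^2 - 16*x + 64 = (x + 4)*(x^2 - 8*x + 16) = (x - 4)*(x + 4)*(x - 4)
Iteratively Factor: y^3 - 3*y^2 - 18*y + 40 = (y - 5)*(y^2 + 2*y - 8) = (y - 5)*(y + 4)*(y - 2)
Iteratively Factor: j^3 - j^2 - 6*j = (j - 3)*(j^2 + 2*j) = (j - 3)*(j + 2)*(j)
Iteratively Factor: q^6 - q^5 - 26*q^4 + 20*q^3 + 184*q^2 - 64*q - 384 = (q - 4)*(q^5 + 3*q^4 - 14*q^3 - 36*q^2 + 40*q + 96) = (q - 4)*(q + 4)*(q^4 - q^3 - 10*q^2 + 4*q + 24) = (q - 4)*(q - 3)*(q + 4)*(q^3 + 2*q^2 - 4*q - 8) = (q - 4)*(q - 3)*(q + 2)*(q + 4)*(q^2 - 4) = (q - 4)*(q - 3)*(q - 2)*(q + 2)*(q + 4)*(q + 2)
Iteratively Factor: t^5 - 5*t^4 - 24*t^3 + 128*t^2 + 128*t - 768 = (t - 4)*(t^4 - t^3 - 28*t^2 + 16*t + 192) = (t - 4)^2*(t^3 + 3*t^2 - 16*t - 48) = (t - 4)^2*(t + 4)*(t^2 - t - 12) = (t - 4)^3*(t + 4)*(t + 3)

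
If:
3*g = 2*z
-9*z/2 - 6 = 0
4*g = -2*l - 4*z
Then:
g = -8/9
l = 40/9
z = -4/3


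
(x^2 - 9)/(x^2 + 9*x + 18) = (x - 3)/(x + 6)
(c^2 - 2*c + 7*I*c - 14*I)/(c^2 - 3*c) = (c^2 + c*(-2 + 7*I) - 14*I)/(c*(c - 3))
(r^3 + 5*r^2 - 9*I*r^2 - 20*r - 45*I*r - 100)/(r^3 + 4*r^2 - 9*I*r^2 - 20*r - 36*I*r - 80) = (r + 5)/(r + 4)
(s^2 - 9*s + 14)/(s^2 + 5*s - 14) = (s - 7)/(s + 7)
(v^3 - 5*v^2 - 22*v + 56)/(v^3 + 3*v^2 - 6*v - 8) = (v - 7)/(v + 1)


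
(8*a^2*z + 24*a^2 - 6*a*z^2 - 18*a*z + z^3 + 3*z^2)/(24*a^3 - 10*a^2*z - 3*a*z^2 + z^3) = (z + 3)/(3*a + z)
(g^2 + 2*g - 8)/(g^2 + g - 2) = (g^2 + 2*g - 8)/(g^2 + g - 2)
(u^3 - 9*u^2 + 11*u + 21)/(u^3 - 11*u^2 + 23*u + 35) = (u - 3)/(u - 5)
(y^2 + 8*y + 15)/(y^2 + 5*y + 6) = (y + 5)/(y + 2)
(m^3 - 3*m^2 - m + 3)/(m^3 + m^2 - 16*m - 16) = (m^2 - 4*m + 3)/(m^2 - 16)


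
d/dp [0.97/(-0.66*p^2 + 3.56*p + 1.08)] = (1.2804*p - 3.4532)/(-0.66*p^2 + 3.56*p + 1.08)^2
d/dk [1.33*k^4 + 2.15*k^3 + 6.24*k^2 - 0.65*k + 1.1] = 5.32*k^3 + 6.45*k^2 + 12.48*k - 0.65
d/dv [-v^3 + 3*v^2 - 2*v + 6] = -3*v^2 + 6*v - 2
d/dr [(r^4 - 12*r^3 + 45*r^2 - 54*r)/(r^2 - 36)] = 2*(r^3 + 6*r^2 - 36*r + 27)/(r^2 + 12*r + 36)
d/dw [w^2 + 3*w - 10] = 2*w + 3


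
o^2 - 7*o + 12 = (o - 4)*(o - 3)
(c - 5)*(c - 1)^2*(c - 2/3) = c^4 - 23*c^3/3 + 47*c^2/3 - 37*c/3 + 10/3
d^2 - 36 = (d - 6)*(d + 6)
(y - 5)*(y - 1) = y^2 - 6*y + 5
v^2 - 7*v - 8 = (v - 8)*(v + 1)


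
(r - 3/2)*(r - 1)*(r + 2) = r^3 - r^2/2 - 7*r/2 + 3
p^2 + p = p*(p + 1)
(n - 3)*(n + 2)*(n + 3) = n^3 + 2*n^2 - 9*n - 18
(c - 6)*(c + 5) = c^2 - c - 30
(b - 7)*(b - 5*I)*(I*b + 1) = I*b^3 + 6*b^2 - 7*I*b^2 - 42*b - 5*I*b + 35*I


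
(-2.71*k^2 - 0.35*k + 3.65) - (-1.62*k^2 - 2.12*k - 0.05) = -1.09*k^2 + 1.77*k + 3.7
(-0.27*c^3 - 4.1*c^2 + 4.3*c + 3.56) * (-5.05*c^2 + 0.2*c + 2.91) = 1.3635*c^5 + 20.651*c^4 - 23.3207*c^3 - 29.049*c^2 + 13.225*c + 10.3596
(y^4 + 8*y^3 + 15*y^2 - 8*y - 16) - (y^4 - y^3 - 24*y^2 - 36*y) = 9*y^3 + 39*y^2 + 28*y - 16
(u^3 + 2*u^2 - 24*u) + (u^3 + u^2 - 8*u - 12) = 2*u^3 + 3*u^2 - 32*u - 12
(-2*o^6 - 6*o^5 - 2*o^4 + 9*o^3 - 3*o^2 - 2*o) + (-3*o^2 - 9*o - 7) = -2*o^6 - 6*o^5 - 2*o^4 + 9*o^3 - 6*o^2 - 11*o - 7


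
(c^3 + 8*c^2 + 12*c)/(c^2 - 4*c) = (c^2 + 8*c + 12)/(c - 4)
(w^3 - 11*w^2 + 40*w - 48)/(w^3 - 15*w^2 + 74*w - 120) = (w^2 - 7*w + 12)/(w^2 - 11*w + 30)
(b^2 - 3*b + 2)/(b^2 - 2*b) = (b - 1)/b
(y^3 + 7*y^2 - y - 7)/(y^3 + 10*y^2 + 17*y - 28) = (y + 1)/(y + 4)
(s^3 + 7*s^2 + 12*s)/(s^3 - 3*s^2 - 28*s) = (s + 3)/(s - 7)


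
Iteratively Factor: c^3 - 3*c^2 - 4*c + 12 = (c - 3)*(c^2 - 4) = (c - 3)*(c - 2)*(c + 2)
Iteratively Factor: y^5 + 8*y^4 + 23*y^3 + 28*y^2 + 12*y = (y)*(y^4 + 8*y^3 + 23*y^2 + 28*y + 12) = y*(y + 3)*(y^3 + 5*y^2 + 8*y + 4) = y*(y + 2)*(y + 3)*(y^2 + 3*y + 2) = y*(y + 1)*(y + 2)*(y + 3)*(y + 2)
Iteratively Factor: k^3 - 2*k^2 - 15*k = (k + 3)*(k^2 - 5*k) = k*(k + 3)*(k - 5)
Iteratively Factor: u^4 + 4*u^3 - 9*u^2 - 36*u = (u - 3)*(u^3 + 7*u^2 + 12*u) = (u - 3)*(u + 4)*(u^2 + 3*u) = (u - 3)*(u + 3)*(u + 4)*(u)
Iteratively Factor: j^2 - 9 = (j + 3)*(j - 3)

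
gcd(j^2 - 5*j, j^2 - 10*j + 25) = j - 5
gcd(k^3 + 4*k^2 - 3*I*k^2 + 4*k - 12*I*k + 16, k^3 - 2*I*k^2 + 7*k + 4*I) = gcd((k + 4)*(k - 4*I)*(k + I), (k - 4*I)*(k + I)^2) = k^2 - 3*I*k + 4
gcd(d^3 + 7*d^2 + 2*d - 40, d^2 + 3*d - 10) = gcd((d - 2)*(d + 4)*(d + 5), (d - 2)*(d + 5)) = d^2 + 3*d - 10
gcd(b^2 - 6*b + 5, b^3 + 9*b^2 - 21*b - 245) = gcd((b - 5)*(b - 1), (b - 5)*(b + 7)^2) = b - 5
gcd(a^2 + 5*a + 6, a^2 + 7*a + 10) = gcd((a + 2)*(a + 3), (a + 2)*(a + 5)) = a + 2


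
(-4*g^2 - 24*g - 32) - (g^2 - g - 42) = -5*g^2 - 23*g + 10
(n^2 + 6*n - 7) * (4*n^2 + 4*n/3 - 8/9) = 4*n^4 + 76*n^3/3 - 188*n^2/9 - 44*n/3 + 56/9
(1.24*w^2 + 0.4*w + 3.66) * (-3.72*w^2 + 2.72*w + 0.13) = -4.6128*w^4 + 1.8848*w^3 - 12.366*w^2 + 10.0072*w + 0.4758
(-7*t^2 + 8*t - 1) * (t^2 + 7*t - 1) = -7*t^4 - 41*t^3 + 62*t^2 - 15*t + 1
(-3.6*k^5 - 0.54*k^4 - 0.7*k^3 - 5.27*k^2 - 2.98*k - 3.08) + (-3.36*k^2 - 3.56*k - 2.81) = -3.6*k^5 - 0.54*k^4 - 0.7*k^3 - 8.63*k^2 - 6.54*k - 5.89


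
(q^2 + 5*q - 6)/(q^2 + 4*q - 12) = (q - 1)/(q - 2)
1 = 1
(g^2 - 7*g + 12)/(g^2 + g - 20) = (g - 3)/(g + 5)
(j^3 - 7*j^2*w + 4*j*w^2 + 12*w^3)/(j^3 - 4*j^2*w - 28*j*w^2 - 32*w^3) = (-j^3 + 7*j^2*w - 4*j*w^2 - 12*w^3)/(-j^3 + 4*j^2*w + 28*j*w^2 + 32*w^3)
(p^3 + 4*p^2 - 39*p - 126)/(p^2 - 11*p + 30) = (p^2 + 10*p + 21)/(p - 5)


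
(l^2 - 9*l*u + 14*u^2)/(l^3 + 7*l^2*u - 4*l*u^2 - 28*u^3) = (l - 7*u)/(l^2 + 9*l*u + 14*u^2)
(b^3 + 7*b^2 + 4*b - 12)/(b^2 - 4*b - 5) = (-b^3 - 7*b^2 - 4*b + 12)/(-b^2 + 4*b + 5)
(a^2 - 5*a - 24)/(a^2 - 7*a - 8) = (a + 3)/(a + 1)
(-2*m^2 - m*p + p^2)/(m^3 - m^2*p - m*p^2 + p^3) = (-2*m + p)/(m^2 - 2*m*p + p^2)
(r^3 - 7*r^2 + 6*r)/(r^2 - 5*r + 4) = r*(r - 6)/(r - 4)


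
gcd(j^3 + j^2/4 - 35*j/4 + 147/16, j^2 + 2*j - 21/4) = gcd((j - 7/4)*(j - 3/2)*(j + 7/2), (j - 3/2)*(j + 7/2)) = j^2 + 2*j - 21/4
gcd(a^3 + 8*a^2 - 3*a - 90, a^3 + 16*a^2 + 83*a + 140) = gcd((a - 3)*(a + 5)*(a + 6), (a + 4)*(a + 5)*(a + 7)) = a + 5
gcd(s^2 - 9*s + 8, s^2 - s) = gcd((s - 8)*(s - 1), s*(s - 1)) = s - 1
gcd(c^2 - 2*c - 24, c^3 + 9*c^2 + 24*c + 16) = c + 4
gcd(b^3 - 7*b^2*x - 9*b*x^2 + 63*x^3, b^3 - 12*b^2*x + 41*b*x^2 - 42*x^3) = b^2 - 10*b*x + 21*x^2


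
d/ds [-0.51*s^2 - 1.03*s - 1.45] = -1.02*s - 1.03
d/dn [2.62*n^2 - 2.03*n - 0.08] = 5.24*n - 2.03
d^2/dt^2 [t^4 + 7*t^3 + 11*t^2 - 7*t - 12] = 12*t^2 + 42*t + 22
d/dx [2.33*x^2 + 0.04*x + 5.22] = 4.66*x + 0.04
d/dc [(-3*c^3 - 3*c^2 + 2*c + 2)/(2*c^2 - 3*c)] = (-6*c^4 + 18*c^3 + 5*c^2 - 8*c + 6)/(c^2*(4*c^2 - 12*c + 9))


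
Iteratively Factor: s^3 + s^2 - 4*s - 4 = (s + 1)*(s^2 - 4) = (s - 2)*(s + 1)*(s + 2)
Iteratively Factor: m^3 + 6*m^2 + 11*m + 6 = (m + 1)*(m^2 + 5*m + 6) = (m + 1)*(m + 2)*(m + 3)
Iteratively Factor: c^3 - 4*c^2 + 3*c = (c)*(c^2 - 4*c + 3) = c*(c - 3)*(c - 1)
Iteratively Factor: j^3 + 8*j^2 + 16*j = (j + 4)*(j^2 + 4*j) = j*(j + 4)*(j + 4)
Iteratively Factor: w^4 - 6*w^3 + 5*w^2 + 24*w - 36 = (w - 3)*(w^3 - 3*w^2 - 4*w + 12) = (w - 3)^2*(w^2 - 4) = (w - 3)^2*(w - 2)*(w + 2)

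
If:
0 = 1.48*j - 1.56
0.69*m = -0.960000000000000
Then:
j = 1.05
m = -1.39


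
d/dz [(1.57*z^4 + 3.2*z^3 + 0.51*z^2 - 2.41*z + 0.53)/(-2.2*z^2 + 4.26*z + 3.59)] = (-6.908*z^5 + 13.0246*z^4 + 49.8092*z^3 + 31.3346*z^2 + 5.9938*z - 10.9097)/(4.84*z^4 - 18.744*z^3 + 2.3516*z^2 + 30.5868*z + 12.8881)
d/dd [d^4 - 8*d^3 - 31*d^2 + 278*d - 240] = 4*d^3 - 24*d^2 - 62*d + 278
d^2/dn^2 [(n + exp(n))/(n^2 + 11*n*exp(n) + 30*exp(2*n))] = (2*(n + exp(n))*(11*n*exp(n) + 2*n + 60*exp(2*n) + 11*exp(n))^2 - ((n + exp(n))*(11*n*exp(n) + 120*exp(2*n) + 22*exp(n) + 2) + 2*(exp(n) + 1)*(11*n*exp(n) + 2*n + 60*exp(2*n) + 11*exp(n)))*(n^2 + 11*n*exp(n) + 30*exp(2*n)) + (n^2 + 11*n*exp(n) + 30*exp(2*n))^2*exp(n))/(n^2 + 11*n*exp(n) + 30*exp(2*n))^3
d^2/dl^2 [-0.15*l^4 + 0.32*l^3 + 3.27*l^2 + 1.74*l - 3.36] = -1.8*l^2 + 1.92*l + 6.54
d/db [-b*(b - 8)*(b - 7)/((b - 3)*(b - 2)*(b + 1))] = (-11*b^4 + 110*b^3 - 227*b^2 + 180*b - 336)/(b^6 - 8*b^5 + 18*b^4 + 4*b^3 - 47*b^2 + 12*b + 36)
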